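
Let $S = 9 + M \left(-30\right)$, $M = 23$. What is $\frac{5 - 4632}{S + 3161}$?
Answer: $- \frac{4627}{2480} \approx -1.8657$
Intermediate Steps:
$S = -681$ ($S = 9 + 23 \left(-30\right) = 9 - 690 = -681$)
$\frac{5 - 4632}{S + 3161} = \frac{5 - 4632}{-681 + 3161} = - \frac{4627}{2480}$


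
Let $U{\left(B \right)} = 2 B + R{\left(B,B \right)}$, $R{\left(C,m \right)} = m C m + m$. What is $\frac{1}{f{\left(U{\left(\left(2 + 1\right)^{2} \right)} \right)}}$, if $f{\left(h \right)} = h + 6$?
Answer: $\frac{1}{762} \approx 0.0013123$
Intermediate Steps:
$R{\left(C,m \right)} = m + C m^{2}$ ($R{\left(C,m \right)} = C m m + m = C m^{2} + m = m + C m^{2}$)
$U{\left(B \right)} = 2 B + B \left(1 + B^{2}\right)$ ($U{\left(B \right)} = 2 B + B \left(1 + B B\right) = 2 B + B \left(1 + B^{2}\right)$)
$f{\left(h \right)} = 6 + h$
$\frac{1}{f{\left(U{\left(\left(2 + 1\right)^{2} \right)} \right)}} = \frac{1}{6 + \left(2 + 1\right)^{2} \left(3 + \left(\left(2 + 1\right)^{2}\right)^{2}\right)} = \frac{1}{6 + 3^{2} \left(3 + \left(3^{2}\right)^{2}\right)} = \frac{1}{6 + 9 \left(3 + 9^{2}\right)} = \frac{1}{6 + 9 \left(3 + 81\right)} = \frac{1}{6 + 9 \cdot 84} = \frac{1}{6 + 756} = \frac{1}{762}$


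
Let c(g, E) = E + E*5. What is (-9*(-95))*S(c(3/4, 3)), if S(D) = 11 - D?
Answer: -5985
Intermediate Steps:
c(g, E) = 6*E (c(g, E) = E + 5*E = 6*E)
(-9*(-95))*S(c(3/4, 3)) = (-9*(-95))*(11 - 6*3) = 855*(11 - 1*18) = 855*(11 - 18) = 855*(-7) = -5985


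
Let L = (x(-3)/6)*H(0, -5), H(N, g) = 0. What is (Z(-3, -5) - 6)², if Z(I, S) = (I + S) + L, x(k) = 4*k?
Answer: 196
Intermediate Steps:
L = 0 (L = ((4*(-3))/6)*0 = -12*⅙*0 = -2*0 = 0)
Z(I, S) = I + S (Z(I, S) = (I + S) + 0 = I + S)
(Z(-3, -5) - 6)² = ((-3 - 5) - 6)² = (-8 - 6)² = (-14)² = 196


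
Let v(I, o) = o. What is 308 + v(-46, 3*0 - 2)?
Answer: 306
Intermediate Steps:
308 + v(-46, 3*0 - 2) = 308 + (3*0 - 2) = 308 + (0 - 2) = 308 - 2 = 306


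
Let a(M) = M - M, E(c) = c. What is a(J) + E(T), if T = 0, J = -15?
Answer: 0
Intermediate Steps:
a(M) = 0
a(J) + E(T) = 0 + 0 = 0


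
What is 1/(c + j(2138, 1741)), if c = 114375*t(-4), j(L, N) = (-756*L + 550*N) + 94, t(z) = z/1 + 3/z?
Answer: -4/4807861 ≈ -8.3197e-7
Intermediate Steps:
t(z) = z + 3/z (t(z) = z*1 + 3/z = z + 3/z)
j(L, N) = 94 - 756*L + 550*N
c = -2173125/4 (c = 114375*(-4 + 3/(-4)) = 114375*(-4 + 3*(-1/4)) = 114375*(-4 - 3/4) = 114375*(-19/4) = -2173125/4 ≈ -5.4328e+5)
1/(c + j(2138, 1741)) = 1/(-2173125/4 + (94 - 756*2138 + 550*1741)) = 1/(-2173125/4 + (94 - 1616328 + 957550)) = 1/(-2173125/4 - 658684) = 1/(-4807861/4) = -4/4807861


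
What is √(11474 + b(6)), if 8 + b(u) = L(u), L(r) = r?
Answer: 4*√717 ≈ 107.11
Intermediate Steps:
b(u) = -8 + u
√(11474 + b(6)) = √(11474 + (-8 + 6)) = √(11474 - 2) = √11472 = 4*√717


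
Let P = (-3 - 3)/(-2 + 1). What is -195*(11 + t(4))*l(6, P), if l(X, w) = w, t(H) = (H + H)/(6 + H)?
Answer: -13806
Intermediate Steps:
t(H) = 2*H/(6 + H) (t(H) = (2*H)/(6 + H) = 2*H/(6 + H))
P = 6 (P = -6/(-1) = -6*(-1) = 6)
-195*(11 + t(4))*l(6, P) = -195*(11 + 2*4/(6 + 4))*6 = -195*(11 + 2*4/10)*6 = -195*(11 + 2*4*(⅒))*6 = -195*(11 + ⅘)*6 = -2301*6 = -195*354/5 = -13806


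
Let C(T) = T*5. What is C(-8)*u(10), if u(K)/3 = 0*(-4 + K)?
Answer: 0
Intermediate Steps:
u(K) = 0 (u(K) = 3*(0*(-4 + K)) = 3*0 = 0)
C(T) = 5*T
C(-8)*u(10) = (5*(-8))*0 = -40*0 = 0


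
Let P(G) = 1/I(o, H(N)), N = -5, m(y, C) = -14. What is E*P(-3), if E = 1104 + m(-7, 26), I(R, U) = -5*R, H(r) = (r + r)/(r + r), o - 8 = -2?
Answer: -109/3 ≈ -36.333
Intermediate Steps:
o = 6 (o = 8 - 2 = 6)
H(r) = 1 (H(r) = (2*r)/((2*r)) = (2*r)*(1/(2*r)) = 1)
P(G) = -1/30 (P(G) = 1/(-5*6) = 1/(-30) = -1/30)
E = 1090 (E = 1104 - 14 = 1090)
E*P(-3) = 1090*(-1/30) = -109/3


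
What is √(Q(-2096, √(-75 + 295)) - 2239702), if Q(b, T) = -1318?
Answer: 2*I*√560255 ≈ 1497.0*I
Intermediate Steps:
√(Q(-2096, √(-75 + 295)) - 2239702) = √(-1318 - 2239702) = √(-2241020) = 2*I*√560255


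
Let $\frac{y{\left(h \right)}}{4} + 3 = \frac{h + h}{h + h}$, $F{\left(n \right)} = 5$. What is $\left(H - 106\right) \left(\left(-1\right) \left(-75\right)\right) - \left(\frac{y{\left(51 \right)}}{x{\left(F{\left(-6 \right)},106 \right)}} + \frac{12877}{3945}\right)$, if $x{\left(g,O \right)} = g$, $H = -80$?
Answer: $- \frac{11007863}{789} \approx -13952.0$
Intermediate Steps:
$y{\left(h \right)} = -8$ ($y{\left(h \right)} = -12 + 4 \frac{h + h}{h + h} = -12 + 4 \frac{2 h}{2 h} = -12 + 4 \cdot 2 h \frac{1}{2 h} = -12 + 4 \cdot 1 = -12 + 4 = -8$)
$\left(H - 106\right) \left(\left(-1\right) \left(-75\right)\right) - \left(\frac{y{\left(51 \right)}}{x{\left(F{\left(-6 \right)},106 \right)}} + \frac{12877}{3945}\right) = \left(-80 - 106\right) \left(\left(-1\right) \left(-75\right)\right) - \left(- \frac{8}{5} + \frac{12877}{3945}\right) = \left(-186\right) 75 - \left(\left(-8\right) \frac{1}{5} + 12877 \cdot \frac{1}{3945}\right) = -13950 - \left(- \frac{8}{5} + \frac{12877}{3945}\right) = -13950 - \frac{1313}{789} = - \frac{11007863}{789}$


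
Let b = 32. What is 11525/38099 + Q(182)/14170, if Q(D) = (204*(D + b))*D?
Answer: 11649030733/20763955 ≈ 561.02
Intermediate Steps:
Q(D) = D*(6528 + 204*D) (Q(D) = (204*(D + 32))*D = (204*(32 + D))*D = (6528 + 204*D)*D = D*(6528 + 204*D))
11525/38099 + Q(182)/14170 = 11525/38099 + (204*182*(32 + 182))/14170 = 11525*(1/38099) + (204*182*214)*(1/14170) = 11525/38099 + 7945392*(1/14170) = 11525/38099 + 305592/545 = 11649030733/20763955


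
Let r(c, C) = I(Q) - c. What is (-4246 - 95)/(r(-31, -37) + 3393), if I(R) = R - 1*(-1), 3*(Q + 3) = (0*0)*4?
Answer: -4341/3422 ≈ -1.2686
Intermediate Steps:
Q = -3 (Q = -3 + ((0*0)*4)/3 = -3 + (0*4)/3 = -3 + (1/3)*0 = -3 + 0 = -3)
I(R) = 1 + R (I(R) = R + 1 = 1 + R)
r(c, C) = -2 - c (r(c, C) = (1 - 3) - c = -2 - c)
(-4246 - 95)/(r(-31, -37) + 3393) = (-4246 - 95)/((-2 - 1*(-31)) + 3393) = -4341/((-2 + 31) + 3393) = -4341/(29 + 3393) = -4341/3422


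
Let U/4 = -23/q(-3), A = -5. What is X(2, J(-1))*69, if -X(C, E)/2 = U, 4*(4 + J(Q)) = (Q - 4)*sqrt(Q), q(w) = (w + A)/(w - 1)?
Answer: 6348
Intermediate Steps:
q(w) = (-5 + w)/(-1 + w) (q(w) = (w - 5)/(w - 1) = (-5 + w)/(-1 + w))
J(Q) = -4 + sqrt(Q)*(-4 + Q)/4 (J(Q) = -4 + ((Q - 4)*sqrt(Q))/4 = -4 + ((-4 + Q)*sqrt(Q))/4 = -4 + (sqrt(Q)*(-4 + Q))/4 = -4 + sqrt(Q)*(-4 + Q)/4)
U = -46 (U = 4*(-23*(-1 - 3)/(-5 - 3)) = 4*(-23/(-8/(-4))) = 4*(-23/((-1/4*(-8)))) = 4*(-23/2) = -46)
X(C, E) = 92 (X(C, E) = -2*(-46) = 92)
X(2, J(-1))*69 = 92*69 = 6348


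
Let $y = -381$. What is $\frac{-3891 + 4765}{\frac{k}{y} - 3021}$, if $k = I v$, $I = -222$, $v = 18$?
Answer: $- \frac{110998}{382335} \approx -0.29032$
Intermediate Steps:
$k = -3996$ ($k = \left(-222\right) 18 = -3996$)
$\frac{-3891 + 4765}{\frac{k}{y} - 3021} = \frac{-3891 + 4765}{- \frac{3996}{-381} - 3021} = \frac{874}{\left(-3996\right) \left(- \frac{1}{381}\right) - 3021} = \frac{874}{\frac{1332}{127} - 3021} = \frac{874}{- \frac{382335}{127}} = 874 \left(- \frac{127}{382335}\right) = - \frac{110998}{382335}$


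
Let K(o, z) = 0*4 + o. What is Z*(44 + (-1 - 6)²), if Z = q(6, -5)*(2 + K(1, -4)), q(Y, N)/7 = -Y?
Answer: -11718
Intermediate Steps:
K(o, z) = o (K(o, z) = 0 + o = o)
q(Y, N) = -7*Y (q(Y, N) = 7*(-Y) = -7*Y)
Z = -126 (Z = (-7*6)*(2 + 1) = -42*3 = -126)
Z*(44 + (-1 - 6)²) = -126*(44 + (-1 - 6)²) = -126*(44 + (-7)²) = -126*(44 + 49) = -126*93 = -11718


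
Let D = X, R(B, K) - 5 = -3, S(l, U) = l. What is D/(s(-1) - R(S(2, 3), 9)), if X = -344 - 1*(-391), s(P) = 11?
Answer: 47/9 ≈ 5.2222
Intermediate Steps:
R(B, K) = 2 (R(B, K) = 5 - 3 = 2)
X = 47 (X = -344 + 391 = 47)
D = 47
D/(s(-1) - R(S(2, 3), 9)) = 47/(11 - 1*2) = 47/(11 - 2) = 47/9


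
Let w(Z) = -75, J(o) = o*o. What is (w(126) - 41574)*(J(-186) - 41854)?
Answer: 302288442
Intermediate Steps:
J(o) = o²
(w(126) - 41574)*(J(-186) - 41854) = (-75 - 41574)*((-186)² - 41854) = -41649*(34596 - 41854) = -41649*(-7258) = 302288442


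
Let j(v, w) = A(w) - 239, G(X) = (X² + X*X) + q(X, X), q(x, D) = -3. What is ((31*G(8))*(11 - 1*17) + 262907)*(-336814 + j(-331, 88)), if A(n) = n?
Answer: -80756021005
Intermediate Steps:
G(X) = -3 + 2*X² (G(X) = (X² + X*X) - 3 = (X² + X²) - 3 = 2*X² - 3 = -3 + 2*X²)
j(v, w) = -239 + w (j(v, w) = w - 239 = -239 + w)
((31*G(8))*(11 - 1*17) + 262907)*(-336814 + j(-331, 88)) = ((31*(-3 + 2*8²))*(11 - 1*17) + 262907)*(-336814 + (-239 + 88)) = ((31*(-3 + 2*64))*(11 - 17) + 262907)*(-336814 - 151) = ((31*(-3 + 128))*(-6) + 262907)*(-336965) = ((31*125)*(-6) + 262907)*(-336965) = (3875*(-6) + 262907)*(-336965) = (-23250 + 262907)*(-336965) = 239657*(-336965) = -80756021005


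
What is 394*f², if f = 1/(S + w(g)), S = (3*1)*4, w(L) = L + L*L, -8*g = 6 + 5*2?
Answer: 197/98 ≈ 2.0102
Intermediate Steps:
g = -2 (g = -(6 + 5*2)/8 = -(6 + 10)/8 = -⅛*16 = -2)
w(L) = L + L²
S = 12 (S = 3*4 = 12)
f = 1/14 (f = 1/(12 - 2*(1 - 2)) = 1/(12 - 2*(-1)) = 1/(12 + 2) = 1/14 ≈ 0.071429)
394*f² = 394*(1/14)² = 394*(1/196) = 197/98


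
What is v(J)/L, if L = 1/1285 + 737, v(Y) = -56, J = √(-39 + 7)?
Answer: -35980/473523 ≈ -0.075984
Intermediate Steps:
J = 4*I*√2 (J = √(-32) = 4*I*√2 ≈ 5.6569*I)
L = 947046/1285 (L = 1/1285 + 737 = 947046/1285 ≈ 737.00)
v(J)/L = -56/947046/1285 = -56*1285/947046 = -35980/473523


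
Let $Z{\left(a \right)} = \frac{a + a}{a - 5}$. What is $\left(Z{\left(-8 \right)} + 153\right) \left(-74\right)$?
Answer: $- \frac{148370}{13} \approx -11413.0$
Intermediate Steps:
$Z{\left(a \right)} = \frac{2 a}{-5 + a}$
$\left(Z{\left(-8 \right)} + 153\right) \left(-74\right) = \left(2 \left(-8\right) \frac{1}{-5 - 8} + 153\right) \left(-74\right) = \left(2 \left(-8\right) \frac{1}{-13} + 153\right) \left(-74\right) = \left(2 \left(-8\right) \left(- \frac{1}{13}\right) + 153\right) \left(-74\right) = \left(\frac{16}{13} + 153\right) \left(-74\right) = \frac{2005}{13} \left(-74\right) = - \frac{148370}{13}$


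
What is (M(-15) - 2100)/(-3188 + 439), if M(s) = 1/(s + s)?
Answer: 63001/82470 ≈ 0.76393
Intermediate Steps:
M(s) = 1/(2*s)
(M(-15) - 2100)/(-3188 + 439) = ((½)/(-15) - 2100)/(-3188 + 439) = ((½)*(-1/15) - 2100)/(-2749) = (-1/30 - 2100)*(-1/2749) = -63001/30*(-1/2749) = 63001/82470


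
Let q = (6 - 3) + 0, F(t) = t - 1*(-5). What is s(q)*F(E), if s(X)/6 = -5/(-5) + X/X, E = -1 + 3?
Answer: 84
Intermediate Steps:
E = 2
F(t) = 5 + t (F(t) = t + 5 = 5 + t)
q = 3 (q = 3 + 0 = 3)
s(X) = 12 (s(X) = 6*(-5/(-5) + X/X) = 6*(-5*(-⅕) + 1) = 6*(1 + 1) = 6*2 = 12)
s(q)*F(E) = 12*(5 + 2) = 12*7 = 84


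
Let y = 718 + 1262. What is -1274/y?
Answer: -637/990 ≈ -0.64343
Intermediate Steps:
y = 1980
-1274/y = -1274/1980 = -1274*1/1980 = -637/990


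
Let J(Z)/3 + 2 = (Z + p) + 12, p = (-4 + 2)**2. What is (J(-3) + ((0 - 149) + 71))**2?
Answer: 2025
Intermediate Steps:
p = 4 (p = (-2)**2 = 4)
J(Z) = 42 + 3*Z (J(Z) = -6 + 3*((Z + 4) + 12) = -6 + 3*((4 + Z) + 12) = -6 + 3*(16 + Z) = -6 + (48 + 3*Z) = 42 + 3*Z)
(J(-3) + ((0 - 149) + 71))**2 = ((42 + 3*(-3)) + ((0 - 149) + 71))**2 = ((42 - 9) + (-149 + 71))**2 = (33 - 78)**2 = (-45)**2 = 2025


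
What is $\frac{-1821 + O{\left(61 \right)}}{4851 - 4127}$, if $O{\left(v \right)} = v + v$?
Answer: $- \frac{1699}{724} \approx -2.3467$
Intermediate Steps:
$O{\left(v \right)} = 2 v$
$\frac{-1821 + O{\left(61 \right)}}{4851 - 4127} = \frac{-1821 + 2 \cdot 61}{4851 - 4127} = \frac{-1821 + 122}{724} = \left(-1699\right) \frac{1}{724} = - \frac{1699}{724}$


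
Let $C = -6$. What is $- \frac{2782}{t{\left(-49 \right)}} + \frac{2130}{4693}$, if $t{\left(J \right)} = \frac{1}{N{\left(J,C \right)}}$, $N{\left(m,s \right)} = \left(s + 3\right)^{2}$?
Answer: $- \frac{117501204}{4693} \approx -25038.0$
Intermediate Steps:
$N{\left(m,s \right)} = \left(3 + s\right)^{2}$
$t{\left(J \right)} = \frac{1}{9}$ ($t{\left(J \right)} = \frac{1}{\left(3 - 6\right)^{2}} = \frac{1}{\left(-3\right)^{2}} = \frac{1}{9}$)
$- \frac{2782}{t{\left(-49 \right)}} + \frac{2130}{4693} = - 2782 \frac{1}{\frac{1}{9}} + \frac{2130}{4693} = \left(-2782\right) 9 + 2130 \cdot \frac{1}{4693} = -25038 + \frac{2130}{4693} = - \frac{117501204}{4693}$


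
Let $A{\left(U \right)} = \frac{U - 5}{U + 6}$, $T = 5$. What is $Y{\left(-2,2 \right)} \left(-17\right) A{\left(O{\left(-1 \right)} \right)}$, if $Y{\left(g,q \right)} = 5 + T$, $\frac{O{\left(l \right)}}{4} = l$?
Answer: $765$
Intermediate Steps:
$O{\left(l \right)} = 4 l$
$A{\left(U \right)} = \frac{-5 + U}{6 + U}$
$Y{\left(g,q \right)} = 10$ ($Y{\left(g,q \right)} = 5 + 5 = 10$)
$Y{\left(-2,2 \right)} \left(-17\right) A{\left(O{\left(-1 \right)} \right)} = 10 \left(-17\right) \frac{-5 + 4 \left(-1\right)}{6 + 4 \left(-1\right)} = - 170 \frac{-5 - 4}{6 - 4} = - 170 \cdot \frac{1}{2} \left(-9\right) = \left(-170\right) \left(- \frac{9}{2}\right) = 765$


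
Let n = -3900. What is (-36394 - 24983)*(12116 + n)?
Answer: -504273432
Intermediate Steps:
(-36394 - 24983)*(12116 + n) = (-36394 - 24983)*(12116 - 3900) = -61377*8216 = -504273432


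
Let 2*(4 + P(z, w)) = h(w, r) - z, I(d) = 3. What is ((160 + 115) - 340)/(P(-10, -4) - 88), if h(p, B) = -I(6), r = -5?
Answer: 130/177 ≈ 0.73446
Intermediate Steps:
h(p, B) = -3 (h(p, B) = -1*3 = -3)
P(z, w) = -11/2 - z/2 (P(z, w) = -4 + (-3 - z)/2 = -4 + (-3/2 - z/2) = -11/2 - z/2)
((160 + 115) - 340)/(P(-10, -4) - 88) = ((160 + 115) - 340)/((-11/2 - ½*(-10)) - 88) = (275 - 340)/((-11/2 + 5) - 88) = -65/(-½ - 88) = -65/(-177/2) = -65*(-2/177) = 130/177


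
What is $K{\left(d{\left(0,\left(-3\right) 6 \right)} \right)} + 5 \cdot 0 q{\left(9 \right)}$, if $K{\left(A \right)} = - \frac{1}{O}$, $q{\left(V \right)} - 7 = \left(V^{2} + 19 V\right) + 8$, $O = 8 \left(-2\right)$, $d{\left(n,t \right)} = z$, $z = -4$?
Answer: $\frac{1}{16} \approx 0.0625$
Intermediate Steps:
$d{\left(n,t \right)} = -4$
$O = -16$
$q{\left(V \right)} = 15 + V^{2} + 19 V$ ($q{\left(V \right)} = 7 + \left(\left(V^{2} + 19 V\right) + 8\right) = 7 + \left(8 + V^{2} + 19 V\right) = 15 + V^{2} + 19 V$)
$K{\left(A \right)} = \frac{1}{16}$ ($K{\left(A \right)} = - \frac{1}{-16} = \left(-1\right) \left(- \frac{1}{16}\right) = \frac{1}{16}$)
$K{\left(d{\left(0,\left(-3\right) 6 \right)} \right)} + 5 \cdot 0 q{\left(9 \right)} = \frac{1}{16} + 5 \cdot 0 \left(15 + 9^{2} + 19 \cdot 9\right) = \frac{1}{16} + 0 \left(15 + 81 + 171\right) = \frac{1}{16} + 0 \cdot 267 = \frac{1}{16} + 0 = \frac{1}{16}$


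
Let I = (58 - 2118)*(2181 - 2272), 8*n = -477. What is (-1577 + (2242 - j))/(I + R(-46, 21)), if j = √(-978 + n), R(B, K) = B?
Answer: 665/187414 - I*√16602/749656 ≈ 0.0035483 - 0.00017188*I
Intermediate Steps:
n = -477/8 (n = (⅛)*(-477) = -477/8 ≈ -59.625)
j = I*√16602/4 (j = √(-978 - 477/8) = √(-8301/8) = I*√16602/4 ≈ 32.212*I)
I = 187460 (I = -2060*(-91) = 187460)
(-1577 + (2242 - j))/(I + R(-46, 21)) = (-1577 + (2242 - I*√16602/4))/(187460 - 46) = (-1577 + (2242 - I*√16602/4))/187414 = (665 - I*√16602/4)*(1/187414) = 665/187414 - I*√16602/749656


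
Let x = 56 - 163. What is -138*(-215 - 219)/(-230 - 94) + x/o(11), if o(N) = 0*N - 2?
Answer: -7093/54 ≈ -131.35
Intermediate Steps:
x = -107
o(N) = -2 (o(N) = 0 - 2 = -2)
-138*(-215 - 219)/(-230 - 94) + x/o(11) = -138*(-215 - 219)/(-230 - 94) - 107/(-2) = -138/((-324/(-434))) - 107*(-1/2) = -138/((-324*(-1/434))) + 107/2 = -138/162/217 + 107/2 = -138*217/162 + 107/2 = -4991/27 + 107/2 = -7093/54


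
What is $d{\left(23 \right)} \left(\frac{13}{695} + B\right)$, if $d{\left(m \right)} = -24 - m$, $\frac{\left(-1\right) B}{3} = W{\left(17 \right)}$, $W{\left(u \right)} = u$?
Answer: $\frac{1665304}{695} \approx 2396.1$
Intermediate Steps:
$B = -51$ ($B = \left(-3\right) 17 = -51$)
$d{\left(23 \right)} \left(\frac{13}{695} + B\right) = \left(-24 - 23\right) \left(\frac{13}{695} - 51\right) = \left(-24 - 23\right) \left(13 \cdot \frac{1}{695} - 51\right) = - 47 \left(\frac{13}{695} - 51\right) = \left(-47\right) \left(- \frac{35432}{695}\right) = \frac{1665304}{695}$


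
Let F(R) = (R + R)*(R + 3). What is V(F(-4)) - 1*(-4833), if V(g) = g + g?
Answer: 4849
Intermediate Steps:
F(R) = 2*R*(3 + R) (F(R) = (2*R)*(3 + R) = 2*R*(3 + R))
V(g) = 2*g
V(F(-4)) - 1*(-4833) = 2*(2*(-4)*(3 - 4)) - 1*(-4833) = 2*(2*(-4)*(-1)) + 4833 = 2*8 + 4833 = 16 + 4833 = 4849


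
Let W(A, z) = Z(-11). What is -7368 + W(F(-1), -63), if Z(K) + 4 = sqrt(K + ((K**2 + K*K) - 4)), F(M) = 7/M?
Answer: -7372 + sqrt(227) ≈ -7356.9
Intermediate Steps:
Z(K) = -4 + sqrt(-4 + K + 2*K**2) (Z(K) = -4 + sqrt(K + ((K**2 + K*K) - 4)) = -4 + sqrt(K + ((K**2 + K**2) - 4)) = -4 + sqrt(K + (2*K**2 - 4)) = -4 + sqrt(K + (-4 + 2*K**2)) = -4 + sqrt(-4 + K + 2*K**2))
W(A, z) = -4 + sqrt(227) (W(A, z) = -4 + sqrt(-4 - 11 + 2*(-11)**2) = -4 + sqrt(-4 - 11 + 2*121) = -4 + sqrt(-4 - 11 + 242) = -4 + sqrt(227))
-7368 + W(F(-1), -63) = -7368 + (-4 + sqrt(227)) = -7372 + sqrt(227)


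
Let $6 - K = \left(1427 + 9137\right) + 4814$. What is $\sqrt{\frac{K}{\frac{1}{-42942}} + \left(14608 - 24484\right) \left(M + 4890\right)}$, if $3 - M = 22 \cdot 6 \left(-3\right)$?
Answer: $6 \sqrt{16885285} \approx 24655.0$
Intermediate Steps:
$M = 399$ ($M = 3 - 22 \cdot 6 \left(-3\right) = 3 - 132 \left(-3\right) = 3 - -396 = 3 + 396 = 399$)
$K = -15372$ ($K = 6 - \left(\left(1427 + 9137\right) + 4814\right) = 6 - \left(10564 + 4814\right) = 6 - 15378 = -15372$)
$\sqrt{\frac{K}{\frac{1}{-42942}} + \left(14608 - 24484\right) \left(M + 4890\right)} = \sqrt{- \frac{15372}{\frac{1}{-42942}} + \left(14608 - 24484\right) \left(399 + 4890\right)} = \sqrt{- \frac{15372}{- \frac{1}{42942}} - 52234164} = \sqrt{\left(-15372\right) \left(-42942\right) - 52234164} = \sqrt{660104424 - 52234164} = \sqrt{607870260} = 6 \sqrt{16885285}$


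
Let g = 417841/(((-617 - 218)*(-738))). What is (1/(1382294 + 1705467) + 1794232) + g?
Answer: 3414013837144539191/1902770961030 ≈ 1.7942e+6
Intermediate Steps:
g = 417841/616230 (g = 417841/((-835*(-738))) = 417841/616230 ≈ 0.67806)
(1/(1382294 + 1705467) + 1794232) + g = (1/(1382294 + 1705467) + 1794232) + 417841/616230 = (1/3087761 + 1794232) + 417841/616230 = 5540159594553/3087761 + 417841/616230 = 3414013837144539191/1902770961030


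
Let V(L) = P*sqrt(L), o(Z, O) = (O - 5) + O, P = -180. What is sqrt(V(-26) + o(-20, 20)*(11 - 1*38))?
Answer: 3*sqrt(-105 - 20*I*sqrt(26)) ≈ 13.645 - 33.633*I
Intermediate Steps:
o(Z, O) = -5 + 2*O (o(Z, O) = (-5 + O) + O = -5 + 2*O)
V(L) = -180*sqrt(L)
sqrt(V(-26) + o(-20, 20)*(11 - 1*38)) = sqrt(-180*I*sqrt(26) + (-5 + 2*20)*(11 - 1*38)) = sqrt(-180*I*sqrt(26) + (-5 + 40)*(11 - 38)) = sqrt(-180*I*sqrt(26) + 35*(-27)) = sqrt(-180*I*sqrt(26) - 945) = sqrt(-945 - 180*I*sqrt(26))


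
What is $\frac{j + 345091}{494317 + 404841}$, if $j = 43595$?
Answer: $\frac{194343}{449579} \approx 0.43228$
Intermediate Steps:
$\frac{j + 345091}{494317 + 404841} = \frac{43595 + 345091}{494317 + 404841} = \frac{388686}{899158} = 388686 \cdot \frac{1}{899158} = \frac{194343}{449579}$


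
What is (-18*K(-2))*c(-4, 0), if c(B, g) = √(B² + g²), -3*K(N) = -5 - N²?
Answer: -216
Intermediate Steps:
K(N) = 5/3 + N²/3 (K(N) = -(-5 - N²)/3 = 5/3 + N²/3)
(-18*K(-2))*c(-4, 0) = (-18*(5/3 + (⅓)*(-2)²))*√((-4)² + 0²) = (-18*(5/3 + (⅓)*4))*√(16 + 0) = (-18*(5/3 + 4/3))*√16 = -18*3*4 = -54*4 = -216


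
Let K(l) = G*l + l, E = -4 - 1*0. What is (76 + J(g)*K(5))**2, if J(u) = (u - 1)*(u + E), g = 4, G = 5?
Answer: 5776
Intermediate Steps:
E = -4 (E = -4 + 0 = -4)
K(l) = 6*l (K(l) = 5*l + l = 6*l)
J(u) = (-1 + u)*(-4 + u) (J(u) = (u - 1)*(u - 4) = (-1 + u)*(-4 + u))
(76 + J(g)*K(5))**2 = (76 + (4 + 4**2 - 5*4)*(6*5))**2 = (76 + (4 + 16 - 20)*30)**2 = (76 + 0*30)**2 = (76 + 0)**2 = 76**2 = 5776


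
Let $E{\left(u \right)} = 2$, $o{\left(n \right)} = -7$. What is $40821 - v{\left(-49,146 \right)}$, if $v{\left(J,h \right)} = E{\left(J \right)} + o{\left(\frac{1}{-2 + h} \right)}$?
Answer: $40826$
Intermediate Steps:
$v{\left(J,h \right)} = -5$ ($v{\left(J,h \right)} = 2 - 7 = -5$)
$40821 - v{\left(-49,146 \right)} = 40821 - -5 = 40821 + 5 = 40826$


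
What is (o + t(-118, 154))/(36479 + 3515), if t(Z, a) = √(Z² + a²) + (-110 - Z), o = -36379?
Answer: -36371/39994 + √9410/19997 ≈ -0.90456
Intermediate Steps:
t(Z, a) = -110 + √(Z² + a²) - Z
(o + t(-118, 154))/(36479 + 3515) = (-36379 + (-110 + √((-118)² + 154²) - 1*(-118)))/(36479 + 3515) = (-36379 + (-110 + √(13924 + 23716) + 118))/39994 = (-36379 + (-110 + √37640 + 118))*(1/39994) = (-36379 + (-110 + 2*√9410 + 118))*(1/39994) = (-36379 + (8 + 2*√9410))*(1/39994) = (-36371 + 2*√9410)*(1/39994) = -36371/39994 + √9410/19997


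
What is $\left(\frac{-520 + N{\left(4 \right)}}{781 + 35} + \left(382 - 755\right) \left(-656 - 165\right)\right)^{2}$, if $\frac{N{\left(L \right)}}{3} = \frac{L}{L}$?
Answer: $\frac{62442818584843321}{665856} \approx 9.3778 \cdot 10^{10}$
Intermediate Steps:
$N{\left(L \right)} = 3$ ($N{\left(L \right)} = 3 \frac{L}{L} = 3 \cdot 1 = 3$)
$\left(\frac{-520 + N{\left(4 \right)}}{781 + 35} + \left(382 - 755\right) \left(-656 - 165\right)\right)^{2} = \left(\frac{-520 + 3}{781 + 35} + \left(382 - 755\right) \left(-656 - 165\right)\right)^{2} = \left(- \frac{517}{816} - -306233\right)^{2} = \left(\left(-517\right) \frac{1}{816} + 306233\right)^{2} = \left(- \frac{517}{816} + 306233\right)^{2} = \left(\frac{249885611}{816}\right)^{2} = \frac{62442818584843321}{665856}$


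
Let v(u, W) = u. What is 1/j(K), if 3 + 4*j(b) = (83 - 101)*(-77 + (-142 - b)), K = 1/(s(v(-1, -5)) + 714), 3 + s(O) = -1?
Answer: 710/699177 ≈ 0.0010155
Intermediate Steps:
s(O) = -4 (s(O) = -3 - 1 = -4)
K = 1/710 (K = 1/(-4 + 714) = 1/710 ≈ 0.0014085)
j(b) = 3939/4 + 9*b/2 (j(b) = -¾ + ((83 - 101)*(-77 + (-142 - b)))/4 = -¾ + (-18*(-219 - b))/4 = -¾ + (3942 + 18*b)/4 = -¾ + (1971/2 + 9*b/2) = 3939/4 + 9*b/2)
1/j(K) = 1/(3939/4 + (9/2)*(1/710)) = 1/(3939/4 + 9/1420) = 1/(699177/710) = 710/699177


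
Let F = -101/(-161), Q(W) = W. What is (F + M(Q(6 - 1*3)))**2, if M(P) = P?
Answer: 341056/25921 ≈ 13.158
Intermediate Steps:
F = 101/161 (F = -101*(-1/161) = 101/161 ≈ 0.62733)
(F + M(Q(6 - 1*3)))**2 = (101/161 + (6 - 1*3))**2 = (101/161 + (6 - 3))**2 = (101/161 + 3)**2 = (584/161)**2 = 341056/25921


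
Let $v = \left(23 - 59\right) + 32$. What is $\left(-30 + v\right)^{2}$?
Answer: $1156$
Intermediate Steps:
$v = -4$ ($v = -36 + 32 = -4$)
$\left(-30 + v\right)^{2} = \left(-30 - 4\right)^{2} = \left(-34\right)^{2} = 1156$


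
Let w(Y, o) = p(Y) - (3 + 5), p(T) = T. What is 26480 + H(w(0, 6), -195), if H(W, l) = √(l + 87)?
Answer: 26480 + 6*I*√3 ≈ 26480.0 + 10.392*I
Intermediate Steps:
w(Y, o) = -8 + Y (w(Y, o) = Y - (3 + 5) = Y - 1*8 = Y - 8 = -8 + Y)
H(W, l) = √(87 + l)
26480 + H(w(0, 6), -195) = 26480 + √(87 - 195) = 26480 + √(-108) = 26480 + 6*I*√3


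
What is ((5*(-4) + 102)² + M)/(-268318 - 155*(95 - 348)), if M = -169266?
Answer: 162542/229103 ≈ 0.70947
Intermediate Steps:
((5*(-4) + 102)² + M)/(-268318 - 155*(95 - 348)) = ((5*(-4) + 102)² - 169266)/(-268318 - 155*(95 - 348)) = ((-20 + 102)² - 169266)/(-268318 - 155*(-253)) = (82² - 169266)/(-268318 + 39215) = (6724 - 169266)/(-229103) = -162542*(-1/229103) = 162542/229103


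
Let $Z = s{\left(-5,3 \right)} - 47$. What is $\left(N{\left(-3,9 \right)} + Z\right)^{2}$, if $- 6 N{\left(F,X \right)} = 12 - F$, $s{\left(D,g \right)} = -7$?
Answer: $\frac{12769}{4} \approx 3192.3$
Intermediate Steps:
$N{\left(F,X \right)} = -2 + \frac{F}{6}$ ($N{\left(F,X \right)} = - \frac{12 - F}{6} = -2 + \frac{F}{6}$)
$Z = -54$ ($Z = -7 - 47 = -54$)
$\left(N{\left(-3,9 \right)} + Z\right)^{2} = \left(\left(-2 + \frac{1}{6} \left(-3\right)\right) - 54\right)^{2} = \left(\left(-2 - \frac{1}{2}\right) - 54\right)^{2} = \left(- \frac{5}{2} - 54\right)^{2} = \left(- \frac{113}{2}\right)^{2} = \frac{12769}{4}$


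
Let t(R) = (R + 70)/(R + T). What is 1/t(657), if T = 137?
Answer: 794/727 ≈ 1.0922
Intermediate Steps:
t(R) = (70 + R)/(137 + R) (t(R) = (R + 70)/(R + 137) = (70 + R)/(137 + R))
1/t(657) = 1/((70 + 657)/(137 + 657)) = 1/(727/794) = 794/727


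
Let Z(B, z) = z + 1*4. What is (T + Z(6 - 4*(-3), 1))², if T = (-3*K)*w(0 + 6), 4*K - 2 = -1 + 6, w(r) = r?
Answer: 2809/4 ≈ 702.25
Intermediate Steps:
K = 7/4 (K = ½ + (-1 + 6)/4 = ½ + (¼)*5 = ½ + 5/4 = 7/4 ≈ 1.7500)
Z(B, z) = 4 + z (Z(B, z) = z + 4 = 4 + z)
T = -63/2 (T = (-3*7/4)*(0 + 6) = -21/4*6 = -63/2 ≈ -31.500)
(T + Z(6 - 4*(-3), 1))² = (-63/2 + (4 + 1))² = (-63/2 + 5)² = (-53/2)² = 2809/4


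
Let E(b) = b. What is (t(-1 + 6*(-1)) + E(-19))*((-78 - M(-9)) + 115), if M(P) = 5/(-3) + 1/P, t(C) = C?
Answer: -9074/9 ≈ -1008.2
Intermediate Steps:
M(P) = -5/3 + 1/P (M(P) = 5*(-⅓) + 1/P = -5/3 + 1/P)
(t(-1 + 6*(-1)) + E(-19))*((-78 - M(-9)) + 115) = ((-1 + 6*(-1)) - 19)*((-78 - (-5/3 + 1/(-9))) + 115) = ((-1 - 6) - 19)*((-78 - (-5/3 - ⅑)) + 115) = (-7 - 19)*((-78 - 1*(-16/9)) + 115) = -26*((-78 + 16/9) + 115) = -26*(-686/9 + 115) = -26*349/9 = -9074/9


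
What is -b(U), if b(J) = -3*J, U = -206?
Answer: -618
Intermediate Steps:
-b(U) = -(-3)*(-206) = -1*618 = -618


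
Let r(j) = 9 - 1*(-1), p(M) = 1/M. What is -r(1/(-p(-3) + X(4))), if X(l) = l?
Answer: -10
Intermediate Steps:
p(M) = 1/M
r(j) = 10 (r(j) = 9 + 1 = 10)
-r(1/(-p(-3) + X(4))) = -1*10 = -10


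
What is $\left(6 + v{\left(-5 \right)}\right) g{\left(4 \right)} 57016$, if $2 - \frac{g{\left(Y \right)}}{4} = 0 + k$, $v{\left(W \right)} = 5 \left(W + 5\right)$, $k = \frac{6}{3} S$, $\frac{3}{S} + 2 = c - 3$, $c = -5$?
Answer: $\frac{17788992}{5} \approx 3.5578 \cdot 10^{6}$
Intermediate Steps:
$S = - \frac{3}{10}$ ($S = \frac{3}{-2 - 8} = \frac{3}{-10} = 3 \left(- \frac{1}{10}\right) = - \frac{3}{10} \approx -0.3$)
$k = - \frac{3}{5}$ ($k = \frac{6}{3} \left(- \frac{3}{10}\right) = 6 \cdot \frac{1}{3} \left(- \frac{3}{10}\right) = 2 \left(- \frac{3}{10}\right) = - \frac{3}{5} \approx -0.6$)
$v{\left(W \right)} = 25 + 5 W$ ($v{\left(W \right)} = 5 \left(5 + W\right) = 25 + 5 W$)
$g{\left(Y \right)} = \frac{52}{5}$ ($g{\left(Y \right)} = 8 - 4 \left(0 - \frac{3}{5}\right) = 8 - - \frac{12}{5} = 8 + \frac{12}{5} = \frac{52}{5}$)
$\left(6 + v{\left(-5 \right)}\right) g{\left(4 \right)} 57016 = \left(6 + \left(25 + 5 \left(-5\right)\right)\right) \frac{52}{5} \cdot 57016 = \left(6 + \left(25 - 25\right)\right) \frac{52}{5} \cdot 57016 = \left(6 + 0\right) \frac{52}{5} \cdot 57016 = 6 \cdot \frac{52}{5} \cdot 57016 = \frac{312}{5} \cdot 57016 = \frac{17788992}{5}$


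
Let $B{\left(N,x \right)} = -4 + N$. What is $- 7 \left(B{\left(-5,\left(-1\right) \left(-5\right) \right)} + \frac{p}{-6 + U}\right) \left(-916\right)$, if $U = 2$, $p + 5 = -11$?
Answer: $-32060$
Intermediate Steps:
$p = -16$ ($p = -5 - 11 = -16$)
$- 7 \left(B{\left(-5,\left(-1\right) \left(-5\right) \right)} + \frac{p}{-6 + U}\right) \left(-916\right) = - 7 \left(\left(-4 - 5\right) - \frac{16}{-6 + 2}\right) \left(-916\right) = - 7 \left(-9 - \frac{16}{-4}\right) \left(-916\right) = - 7 \left(-9 - -4\right) \left(-916\right) = - 7 \left(-9 + 4\right) \left(-916\right) = \left(-7\right) \left(-5\right) \left(-916\right) = 35 \left(-916\right) = -32060$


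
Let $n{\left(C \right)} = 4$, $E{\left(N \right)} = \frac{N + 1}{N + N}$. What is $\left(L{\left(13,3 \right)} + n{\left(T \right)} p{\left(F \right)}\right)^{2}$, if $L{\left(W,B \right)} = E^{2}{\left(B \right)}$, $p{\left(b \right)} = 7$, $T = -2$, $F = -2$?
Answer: $\frac{65536}{81} \approx 809.09$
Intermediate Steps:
$E{\left(N \right)} = \frac{1 + N}{2 N}$
$L{\left(W,B \right)} = \frac{\left(1 + B\right)^{2}}{4 B^{2}}$ ($L{\left(W,B \right)} = \left(\frac{1 + B}{2 B}\right)^{2} = \frac{\left(1 + B\right)^{2}}{4 B^{2}}$)
$\left(L{\left(13,3 \right)} + n{\left(T \right)} p{\left(F \right)}\right)^{2} = \left(\frac{\left(1 + 3\right)^{2}}{4 \cdot 9} + 4 \cdot 7\right)^{2} = \left(\frac{1}{4} \cdot \frac{1}{9} \cdot 4^{2} + 28\right)^{2} = \left(\frac{1}{4} \cdot \frac{1}{9} \cdot 16 + 28\right)^{2} = \left(\frac{4}{9} + 28\right)^{2} = \left(\frac{256}{9}\right)^{2} = \frac{65536}{81}$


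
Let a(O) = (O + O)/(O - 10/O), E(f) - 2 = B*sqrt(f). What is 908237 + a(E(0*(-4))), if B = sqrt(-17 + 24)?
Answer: 2724707/3 ≈ 9.0824e+5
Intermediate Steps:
B = sqrt(7) ≈ 2.6458
E(f) = 2 + sqrt(7)*sqrt(f)
a(O) = 2*O/(O - 10/O) (a(O) = (2*O)/(O - 10/O) = 2*O/(O - 10/O))
908237 + a(E(0*(-4))) = 908237 + 2*(2 + sqrt(7)*sqrt(0*(-4)))**2/(-10 + (2 + sqrt(7)*sqrt(0*(-4)))**2) = 908237 + 2*(2 + sqrt(7)*sqrt(0))**2/(-10 + (2 + sqrt(7)*sqrt(0))**2) = 908237 + 2*(2 + sqrt(7)*0)**2/(-10 + (2 + sqrt(7)*0)**2) = 908237 + 2*(2 + 0)**2/(-10 + (2 + 0)**2) = 908237 + 2*2**2/(-10 + 2**2) = 908237 + 2*4/(-10 + 4) = 908237 + 2*4/(-6) = 908237 + 2*4*(-1/6) = 908237 - 4/3 = 2724707/3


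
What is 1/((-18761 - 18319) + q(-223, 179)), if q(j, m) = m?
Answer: -1/36901 ≈ -2.7100e-5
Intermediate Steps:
1/((-18761 - 18319) + q(-223, 179)) = 1/((-18761 - 18319) + 179) = 1/(-37080 + 179) = 1/(-36901) = -1/36901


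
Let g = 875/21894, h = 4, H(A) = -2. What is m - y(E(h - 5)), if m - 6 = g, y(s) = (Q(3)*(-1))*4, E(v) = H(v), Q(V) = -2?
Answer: -42913/21894 ≈ -1.9600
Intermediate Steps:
g = 875/21894 (g = 875*(1/21894) = 875/21894 ≈ 0.039965)
E(v) = -2
y(s) = 8 (y(s) = -2*(-1)*4 = 2*4 = 8)
m = 132239/21894 (m = 6 + 875/21894 = 132239/21894 ≈ 6.0400)
m - y(E(h - 5)) = 132239/21894 - 1*8 = 132239/21894 - 8 = -42913/21894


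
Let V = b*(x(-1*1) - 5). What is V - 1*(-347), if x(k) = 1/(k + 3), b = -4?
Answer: 365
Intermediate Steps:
x(k) = 1/(3 + k)
V = 18 (V = -4*(1/(3 - 1*1) - 5) = -4*(1/(3 - 1) - 5) = -4*(1/2 - 5) = -4*(½ - 5) = -4*(-9/2) = 18)
V - 1*(-347) = 18 - 1*(-347) = 18 + 347 = 365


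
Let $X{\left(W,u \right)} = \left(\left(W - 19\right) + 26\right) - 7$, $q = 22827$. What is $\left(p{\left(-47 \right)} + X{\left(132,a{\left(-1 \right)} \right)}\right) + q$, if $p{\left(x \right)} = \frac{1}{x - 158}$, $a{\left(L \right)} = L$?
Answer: $\frac{4706594}{205} \approx 22959.0$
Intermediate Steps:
$X{\left(W,u \right)} = W$ ($X{\left(W,u \right)} = \left(\left(-19 + W\right) + 26\right) - 7 = \left(7 + W\right) - 7 = W$)
$p{\left(x \right)} = \frac{1}{-158 + x}$
$\left(p{\left(-47 \right)} + X{\left(132,a{\left(-1 \right)} \right)}\right) + q = \left(\frac{1}{-158 - 47} + 132\right) + 22827 = \left(\frac{1}{-205} + 132\right) + 22827 = \left(- \frac{1}{205} + 132\right) + 22827 = \frac{27059}{205} + 22827 = \frac{4706594}{205}$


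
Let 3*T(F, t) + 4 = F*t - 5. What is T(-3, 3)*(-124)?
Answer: 744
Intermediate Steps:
T(F, t) = -3 + F*t/3 (T(F, t) = -4/3 + (F*t - 5)/3 = -4/3 + (-5 + F*t)/3 = -4/3 + (-5/3 + F*t/3) = -3 + F*t/3)
T(-3, 3)*(-124) = (-3 + (⅓)*(-3)*3)*(-124) = (-3 - 3)*(-124) = -6*(-124) = 744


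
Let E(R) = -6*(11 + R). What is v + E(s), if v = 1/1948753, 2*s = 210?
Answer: -1356332087/1948753 ≈ -696.00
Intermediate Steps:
s = 105 (s = (1/2)*210 = 105)
E(R) = -66 - 6*R
v = 1/1948753 ≈ 5.1315e-7
v + E(s) = 1/1948753 + (-66 - 6*105) = 1/1948753 + (-66 - 630) = 1/1948753 - 696 = -1356332087/1948753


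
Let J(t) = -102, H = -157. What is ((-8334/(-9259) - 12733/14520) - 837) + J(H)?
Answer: -126236683687/134440680 ≈ -938.98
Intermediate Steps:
((-8334/(-9259) - 12733/14520) - 837) + J(H) = ((-8334/(-9259) - 12733/14520) - 837) - 102 = ((-8334*(-1/9259) - 12733*1/14520) - 837) - 102 = ((8334/9259 - 12733/14520) - 837) - 102 = (3114833/134440680 - 837) - 102 = -112523734327/134440680 - 102 = -126236683687/134440680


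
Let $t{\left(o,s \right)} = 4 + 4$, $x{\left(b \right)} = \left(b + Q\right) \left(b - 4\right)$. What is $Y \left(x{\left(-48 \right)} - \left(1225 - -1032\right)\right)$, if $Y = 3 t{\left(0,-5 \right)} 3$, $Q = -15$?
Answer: $73368$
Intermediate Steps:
$x{\left(b \right)} = \left(-15 + b\right) \left(-4 + b\right)$ ($x{\left(b \right)} = \left(b - 15\right) \left(b - 4\right) = \left(-15 + b\right) \left(-4 + b\right)$)
$t{\left(o,s \right)} = 8$
$Y = 72$ ($Y = 3 \cdot 8 \cdot 3 = 24 \cdot 3 = 72$)
$Y \left(x{\left(-48 \right)} - \left(1225 - -1032\right)\right) = 72 \left(\left(60 + \left(-48\right)^{2} - -912\right) - \left(1225 - -1032\right)\right) = 72 \left(\left(60 + 2304 + 912\right) - \left(1225 + 1032\right)\right) = 72 \left(3276 - 2257\right) = 72 \cdot 1019 = 73368$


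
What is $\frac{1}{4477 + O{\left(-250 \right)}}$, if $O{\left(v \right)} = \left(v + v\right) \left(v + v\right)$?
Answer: $\frac{1}{254477} \approx 3.9296 \cdot 10^{-6}$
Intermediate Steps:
$O{\left(v \right)} = 4 v^{2}$ ($O{\left(v \right)} = 2 v 2 v = 4 v^{2}$)
$\frac{1}{4477 + O{\left(-250 \right)}} = \frac{1}{4477 + 4 \left(-250\right)^{2}} = \frac{1}{4477 + 4 \cdot 62500} = \frac{1}{4477 + 250000} = \frac{1}{254477}$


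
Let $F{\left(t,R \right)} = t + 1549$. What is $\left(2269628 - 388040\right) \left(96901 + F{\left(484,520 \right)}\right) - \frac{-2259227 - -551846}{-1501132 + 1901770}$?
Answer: $\frac{24859992169951959}{133546} \approx 1.8615 \cdot 10^{11}$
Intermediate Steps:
$F{\left(t,R \right)} = 1549 + t$
$\left(2269628 - 388040\right) \left(96901 + F{\left(484,520 \right)}\right) - \frac{-2259227 - -551846}{-1501132 + 1901770} = \left(2269628 - 388040\right) \left(96901 + \left(1549 + 484\right)\right) - \frac{-2259227 - -551846}{-1501132 + 1901770} = 1881588 \left(96901 + 2033\right) - \frac{-2259227 + 551846}{400638} = 1881588 \cdot 98934 - \left(-1707381\right) \frac{1}{400638} = 186153027192 - - \frac{569127}{133546} = 186153027192 + \frac{569127}{133546} = \frac{24859992169951959}{133546}$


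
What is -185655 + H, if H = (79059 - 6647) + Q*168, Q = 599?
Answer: -12611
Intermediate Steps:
H = 173044 (H = (79059 - 6647) + 599*168 = 72412 + 100632 = 173044)
-185655 + H = -185655 + 173044 = -12611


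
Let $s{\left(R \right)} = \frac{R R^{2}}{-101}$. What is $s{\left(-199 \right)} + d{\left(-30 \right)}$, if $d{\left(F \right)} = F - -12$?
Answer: $\frac{7878781}{101} \approx 78008.0$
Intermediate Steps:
$d{\left(F \right)} = 12 + F$ ($d{\left(F \right)} = F + 12 = 12 + F$)
$s{\left(R \right)} = - \frac{R^{3}}{101}$ ($s{\left(R \right)} = R^{3} \left(- \frac{1}{101}\right) = - \frac{R^{3}}{101}$)
$s{\left(-199 \right)} + d{\left(-30 \right)} = - \frac{\left(-199\right)^{3}}{101} + \left(12 - 30\right) = \left(- \frac{1}{101}\right) \left(-7880599\right) - 18 = \frac{7880599}{101} - 18 = \frac{7878781}{101}$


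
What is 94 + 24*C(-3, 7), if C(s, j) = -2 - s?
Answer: 118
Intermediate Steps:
94 + 24*C(-3, 7) = 94 + 24*(-2 - 1*(-3)) = 94 + 24*(-2 + 3) = 94 + 24*1 = 94 + 24 = 118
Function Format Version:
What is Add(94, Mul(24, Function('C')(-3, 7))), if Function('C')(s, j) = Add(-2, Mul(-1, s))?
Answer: 118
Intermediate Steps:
Add(94, Mul(24, Function('C')(-3, 7))) = Add(94, Mul(24, Add(-2, Mul(-1, -3)))) = Add(94, Mul(24, Add(-2, 3))) = Add(94, Mul(24, 1)) = Add(94, 24) = 118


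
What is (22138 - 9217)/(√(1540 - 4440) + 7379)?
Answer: 31781353/18150847 - 43070*I*√29/18150847 ≈ 1.751 - 0.012778*I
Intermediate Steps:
(22138 - 9217)/(√(1540 - 4440) + 7379) = 12921/(√(-2900) + 7379) = 12921/(10*I*√29 + 7379) = 12921/(7379 + 10*I*√29)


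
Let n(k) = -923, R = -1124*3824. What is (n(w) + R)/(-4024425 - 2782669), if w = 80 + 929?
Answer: 614157/972442 ≈ 0.63156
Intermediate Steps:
R = -4298176
w = 1009
(n(w) + R)/(-4024425 - 2782669) = (-923 - 4298176)/(-4024425 - 2782669) = -4299099/(-6807094) = -4299099*(-1/6807094) = 614157/972442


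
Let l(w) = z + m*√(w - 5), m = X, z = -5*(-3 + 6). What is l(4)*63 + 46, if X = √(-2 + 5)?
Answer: -899 + 63*I*√3 ≈ -899.0 + 109.12*I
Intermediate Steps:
z = -15 (z = -5*3 = -15)
X = √3 ≈ 1.7320
m = √3 ≈ 1.7320
l(w) = -15 + √3*√(-5 + w) (l(w) = -15 + √3*√(w - 5) = -15 + √3*√(-5 + w))
l(4)*63 + 46 = (-15 + √(-15 + 3*4))*63 + 46 = (-15 + √(-15 + 12))*63 + 46 = (-15 + √(-3))*63 + 46 = (-15 + I*√3)*63 + 46 = (-945 + 63*I*√3) + 46 = -899 + 63*I*√3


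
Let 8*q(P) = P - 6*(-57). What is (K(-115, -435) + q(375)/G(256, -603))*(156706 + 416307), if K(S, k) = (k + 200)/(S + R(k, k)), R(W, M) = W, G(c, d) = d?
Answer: 14120759359/88440 ≈ 1.5966e+5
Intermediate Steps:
q(P) = 171/4 + P/8 (q(P) = (P - 6*(-57))/8 = (P + 342)/8 = (342 + P)/8 = 171/4 + P/8)
K(S, k) = (200 + k)/(S + k) (K(S, k) = (k + 200)/(S + k) = (200 + k)/(S + k))
(K(-115, -435) + q(375)/G(256, -603))*(156706 + 416307) = ((200 - 435)/(-115 - 435) + (171/4 + (⅛)*375)/(-603))*(156706 + 416307) = (-235/(-550) + (171/4 + 375/8)*(-1/603))*573013 = (-1/550*(-235) + (717/8)*(-1/603))*573013 = (47/110 - 239/1608)*573013 = (24643/88440)*573013 = 14120759359/88440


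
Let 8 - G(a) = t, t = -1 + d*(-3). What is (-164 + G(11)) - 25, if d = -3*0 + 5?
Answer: -165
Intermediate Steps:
d = 5 (d = 0 + 5 = 5)
t = -16 (t = -1 + 5*(-3) = -1 - 15 = -16)
G(a) = 24 (G(a) = 8 - 1*(-16) = 8 + 16 = 24)
(-164 + G(11)) - 25 = (-164 + 24) - 25 = -140 - 25 = -165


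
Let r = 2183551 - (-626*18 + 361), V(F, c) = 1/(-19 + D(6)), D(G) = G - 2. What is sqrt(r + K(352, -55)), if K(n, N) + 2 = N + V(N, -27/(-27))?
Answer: sqrt(493740210)/15 ≈ 1481.4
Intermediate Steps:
D(G) = -2 + G
V(F, c) = -1/15 (V(F, c) = 1/(-19 + (-2 + 6)) = 1/(-19 + 4) = 1/(-15) = -1/15)
r = 2194458 (r = 2183551 - (-11268 + 361) = 2183551 - 1*(-10907) = 2183551 + 10907 = 2194458)
K(n, N) = -31/15 + N (K(n, N) = -2 + (N - 1/15) = -2 + (-1/15 + N) = -31/15 + N)
sqrt(r + K(352, -55)) = sqrt(2194458 + (-31/15 - 55)) = sqrt(2194458 - 856/15) = sqrt(32916014/15) = sqrt(493740210)/15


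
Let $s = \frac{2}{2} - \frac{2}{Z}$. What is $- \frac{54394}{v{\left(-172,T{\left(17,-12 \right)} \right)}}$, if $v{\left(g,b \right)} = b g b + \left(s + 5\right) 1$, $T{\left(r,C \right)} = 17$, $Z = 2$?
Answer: $\frac{54394}{49703} \approx 1.0944$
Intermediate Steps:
$s = 0$ ($s = \frac{2}{2} - \frac{2}{2} = 2 \cdot \frac{1}{2} - 1 = 1 - 1 = 0$)
$v{\left(g,b \right)} = 5 + g b^{2}$ ($v{\left(g,b \right)} = b g b + \left(0 + 5\right) 1 = g b^{2} + 5 \cdot 1 = g b^{2} + 5 = 5 + g b^{2}$)
$- \frac{54394}{v{\left(-172,T{\left(17,-12 \right)} \right)}} = - \frac{54394}{5 - 172 \cdot 17^{2}} = - \frac{54394}{5 - 49708} = - \frac{54394}{-49703} = \left(-54394\right) \left(- \frac{1}{49703}\right) = \frac{54394}{49703}$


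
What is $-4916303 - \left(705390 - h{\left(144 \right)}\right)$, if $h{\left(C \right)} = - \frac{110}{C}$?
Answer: $- \frac{404761951}{72} \approx -5.6217 \cdot 10^{6}$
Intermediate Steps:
$-4916303 - \left(705390 - h{\left(144 \right)}\right) = -4916303 - \left(705390 - - \frac{110}{144}\right) = -4916303 - \left(705390 - \left(-110\right) \frac{1}{144}\right) = -4916303 - \left(705390 - - \frac{55}{72}\right) = -4916303 - \left(705390 + \frac{55}{72}\right) = -4916303 - \frac{50788135}{72} = - \frac{404761951}{72}$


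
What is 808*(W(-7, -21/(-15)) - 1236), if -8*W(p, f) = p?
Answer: -997981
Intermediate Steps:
W(p, f) = -p/8
808*(W(-7, -21/(-15)) - 1236) = 808*(-1/8*(-7) - 1236) = 808*(7/8 - 1236) = 808*(-9881/8) = -997981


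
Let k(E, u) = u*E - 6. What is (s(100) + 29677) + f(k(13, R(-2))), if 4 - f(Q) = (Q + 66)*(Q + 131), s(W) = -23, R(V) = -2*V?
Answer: 9834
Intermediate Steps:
k(E, u) = -6 + E*u (k(E, u) = E*u - 6 = -6 + E*u)
f(Q) = 4 - (66 + Q)*(131 + Q) (f(Q) = 4 - (Q + 66)*(Q + 131) = 4 - (66 + Q)*(131 + Q))
(s(100) + 29677) + f(k(13, R(-2))) = (-23 + 29677) + (-8642 - (-6 + 13*(-2*(-2)))² - 197*(-6 + 13*(-2*(-2)))) = 29654 + (-8642 - (-6 + 13*4)² - 197*(-6 + 13*4)) = 29654 + (-8642 - (-6 + 52)² - 197*(-6 + 52)) = 29654 + (-8642 - 1*46² - 197*46) = 29654 + (-8642 - 1*2116 - 9062) = 29654 + (-8642 - 2116 - 9062) = 29654 - 19820 = 9834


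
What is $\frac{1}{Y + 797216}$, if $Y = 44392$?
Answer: $\frac{1}{841608} \approx 1.1882 \cdot 10^{-6}$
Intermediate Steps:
$\frac{1}{Y + 797216} = \frac{1}{44392 + 797216} = \frac{1}{841608}$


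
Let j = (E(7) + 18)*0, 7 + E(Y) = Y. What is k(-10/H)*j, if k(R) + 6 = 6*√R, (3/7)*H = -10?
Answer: 0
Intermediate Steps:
H = -70/3 (H = (7/3)*(-10) = -70/3 ≈ -23.333)
E(Y) = -7 + Y
k(R) = -6 + 6*√R
j = 0 (j = ((-7 + 7) + 18)*0 = (0 + 18)*0 = 18*0 = 0)
k(-10/H)*j = (-6 + 6*√(-10/(-70/3)))*0 = (-6 + 6*√(-10*(-3/70)))*0 = (-6 + 6*√(3/7))*0 = (-6 + 6*(√21/7))*0 = (-6 + 6*√21/7)*0 = 0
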